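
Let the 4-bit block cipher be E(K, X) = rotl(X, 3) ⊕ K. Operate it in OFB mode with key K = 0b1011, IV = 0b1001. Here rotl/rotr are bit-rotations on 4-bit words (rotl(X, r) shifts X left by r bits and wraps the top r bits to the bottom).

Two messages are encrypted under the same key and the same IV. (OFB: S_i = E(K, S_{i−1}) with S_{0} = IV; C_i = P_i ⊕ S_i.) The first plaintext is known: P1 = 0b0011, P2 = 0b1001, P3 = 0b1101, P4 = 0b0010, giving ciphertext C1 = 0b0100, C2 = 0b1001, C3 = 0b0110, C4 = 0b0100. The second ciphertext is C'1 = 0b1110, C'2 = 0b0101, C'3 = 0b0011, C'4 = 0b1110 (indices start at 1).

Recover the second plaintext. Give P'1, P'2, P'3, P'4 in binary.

P'1 = 0b1001, P'2 = 0b0101, P'3 = 0b1000, P'4 = 0b1000

In OFB with a reused IV, both messages share the same keystream S_i, so C_i ⊕ C'_i = P_i ⊕ P'_i and thus P'_i = P_i ⊕ C_i ⊕ C'_i.
P'1: 0b0011 ⊕ 0b0100 ⊕ 0b1110 = 0b1001.
P'2: 0b1001 ⊕ 0b1001 ⊕ 0b0101 = 0b0101.
P'3: 0b1101 ⊕ 0b0110 ⊕ 0b0011 = 0b1000.
P'4: 0b0010 ⊕ 0b0100 ⊕ 0b1110 = 0b1000.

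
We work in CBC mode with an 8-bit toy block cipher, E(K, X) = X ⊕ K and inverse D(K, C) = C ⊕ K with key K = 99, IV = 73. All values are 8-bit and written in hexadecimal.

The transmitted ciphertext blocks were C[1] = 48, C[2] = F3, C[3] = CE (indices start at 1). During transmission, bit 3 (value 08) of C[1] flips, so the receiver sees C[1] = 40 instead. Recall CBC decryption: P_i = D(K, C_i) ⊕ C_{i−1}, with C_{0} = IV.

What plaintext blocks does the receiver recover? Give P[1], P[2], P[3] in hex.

P[1] = AA, P[2] = 2A, P[3] = A4

Only C[1] changed, to 40. In CBC, a change in C_i garbles P_i and flips the same bit in P_{i+1}. Decrypting the received ciphertext:
P[1]: D(K, 40) = D9; D9 ⊕ 73 = AA.
P[2]: D(K, F3) = 6A; 6A ⊕ 40 = 2A.
P[3]: D(K, CE) = 57; 57 ⊕ F3 = A4.
Blocks that differ from the original plaintext: P[1], P[2].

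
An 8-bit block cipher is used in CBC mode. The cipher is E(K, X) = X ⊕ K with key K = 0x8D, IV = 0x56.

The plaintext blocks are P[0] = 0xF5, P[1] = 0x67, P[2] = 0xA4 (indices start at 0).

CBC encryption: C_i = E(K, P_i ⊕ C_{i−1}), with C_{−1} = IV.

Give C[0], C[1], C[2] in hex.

C[0]: P[0] ⊕ 0x56 = 0xA3; E(K, 0xA3) = 0x2E.
C[1]: P[1] ⊕ 0x2E = 0x49; E(K, 0x49) = 0xC4.
C[2]: P[2] ⊕ 0xC4 = 0x60; E(K, 0x60) = 0xED.

C[0] = 0x2E, C[1] = 0xC4, C[2] = 0xED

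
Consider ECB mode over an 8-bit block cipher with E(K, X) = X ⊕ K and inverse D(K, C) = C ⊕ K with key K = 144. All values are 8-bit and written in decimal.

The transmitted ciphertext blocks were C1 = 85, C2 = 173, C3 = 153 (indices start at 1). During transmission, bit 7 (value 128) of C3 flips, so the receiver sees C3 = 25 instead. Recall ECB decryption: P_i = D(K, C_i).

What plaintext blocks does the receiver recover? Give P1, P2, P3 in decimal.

Only C3 changed, to 25. In ECB, a change in C_i affects only P_i. Decrypting the received ciphertext:
P1: D(K, 85) = 197.
P2: D(K, 173) = 61.
P3: D(K, 25) = 137.
Blocks that differ from the original plaintext: P3.

P1 = 197, P2 = 61, P3 = 137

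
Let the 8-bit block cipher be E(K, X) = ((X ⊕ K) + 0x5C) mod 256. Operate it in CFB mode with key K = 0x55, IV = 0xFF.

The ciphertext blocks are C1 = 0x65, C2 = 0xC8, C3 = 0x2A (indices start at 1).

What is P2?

CFB decryption: P_i = C_i ⊕ E(K, C_{i−1}), with C_{0} = IV.
P2: E(K, 0x65) = 0x8C; 0xC8 ⊕ 0x8C = 0x44.

P2 = 0x44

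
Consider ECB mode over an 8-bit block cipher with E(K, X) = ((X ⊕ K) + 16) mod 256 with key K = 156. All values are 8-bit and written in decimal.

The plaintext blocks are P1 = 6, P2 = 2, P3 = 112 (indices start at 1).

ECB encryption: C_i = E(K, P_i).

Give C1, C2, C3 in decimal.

C1 = 170, C2 = 174, C3 = 252

C1: E(K, 6) = 170.
C2: E(K, 2) = 174.
C3: E(K, 112) = 252.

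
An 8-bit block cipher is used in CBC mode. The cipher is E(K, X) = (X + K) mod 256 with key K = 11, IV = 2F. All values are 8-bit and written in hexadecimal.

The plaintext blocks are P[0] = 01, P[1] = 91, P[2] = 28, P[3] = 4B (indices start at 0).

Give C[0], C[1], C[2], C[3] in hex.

CBC encryption: C_i = E(K, P_i ⊕ C_{i−1}), with C_{−1} = IV.
C[0]: P[0] ⊕ 2F = 2E; E(K, 2E) = 3F.
C[1]: P[1] ⊕ 3F = AE; E(K, AE) = BF.
C[2]: P[2] ⊕ BF = 97; E(K, 97) = A8.
C[3]: P[3] ⊕ A8 = E3; E(K, E3) = F4.

C[0] = 3F, C[1] = BF, C[2] = A8, C[3] = F4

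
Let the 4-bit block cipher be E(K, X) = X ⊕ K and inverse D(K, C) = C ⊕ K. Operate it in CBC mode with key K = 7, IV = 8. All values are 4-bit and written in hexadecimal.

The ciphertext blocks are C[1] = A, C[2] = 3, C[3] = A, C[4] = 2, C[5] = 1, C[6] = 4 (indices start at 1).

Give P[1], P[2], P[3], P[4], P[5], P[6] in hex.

CBC decryption: P_i = D(K, C_i) ⊕ C_{i−1}, with C_{0} = IV.
P[1]: D(K, A) = D; D ⊕ 8 = 5.
P[2]: D(K, 3) = 4; 4 ⊕ A = E.
P[3]: D(K, A) = D; D ⊕ 3 = E.
P[4]: D(K, 2) = 5; 5 ⊕ A = F.
P[5]: D(K, 1) = 6; 6 ⊕ 2 = 4.
P[6]: D(K, 4) = 3; 3 ⊕ 1 = 2.

P[1] = 5, P[2] = E, P[3] = E, P[4] = F, P[5] = 4, P[6] = 2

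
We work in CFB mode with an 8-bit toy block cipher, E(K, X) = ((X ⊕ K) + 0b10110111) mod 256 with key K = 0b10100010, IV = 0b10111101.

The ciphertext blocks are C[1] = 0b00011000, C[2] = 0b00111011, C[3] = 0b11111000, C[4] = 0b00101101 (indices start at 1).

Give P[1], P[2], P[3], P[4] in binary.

CFB decryption: P_i = C_i ⊕ E(K, C_{i−1}), with C_{0} = IV.
P[1]: E(K, 0b10111101) = 0b11010110; 0b00011000 ⊕ 0b11010110 = 0b11001110.
P[2]: E(K, 0b00011000) = 0b01110001; 0b00111011 ⊕ 0b01110001 = 0b01001010.
P[3]: E(K, 0b00111011) = 0b01010000; 0b11111000 ⊕ 0b01010000 = 0b10101000.
P[4]: E(K, 0b11111000) = 0b00010001; 0b00101101 ⊕ 0b00010001 = 0b00111100.

P[1] = 0b11001110, P[2] = 0b01001010, P[3] = 0b10101000, P[4] = 0b00111100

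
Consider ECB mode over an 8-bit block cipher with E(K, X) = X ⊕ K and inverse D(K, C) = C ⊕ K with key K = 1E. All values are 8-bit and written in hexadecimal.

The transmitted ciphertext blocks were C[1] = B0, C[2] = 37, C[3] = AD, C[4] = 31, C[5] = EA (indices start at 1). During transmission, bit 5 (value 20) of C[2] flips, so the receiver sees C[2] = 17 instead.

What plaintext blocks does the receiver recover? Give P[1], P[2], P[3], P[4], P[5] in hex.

P[1] = AE, P[2] = 09, P[3] = B3, P[4] = 2F, P[5] = F4

ECB decryption: P_i = D(K, C_i).
Only C[2] changed, to 17. In ECB, a change in C_i affects only P_i. Decrypting the received ciphertext:
P[1]: D(K, B0) = AE.
P[2]: D(K, 17) = 09.
P[3]: D(K, AD) = B3.
P[4]: D(K, 31) = 2F.
P[5]: D(K, EA) = F4.
Blocks that differ from the original plaintext: P[2].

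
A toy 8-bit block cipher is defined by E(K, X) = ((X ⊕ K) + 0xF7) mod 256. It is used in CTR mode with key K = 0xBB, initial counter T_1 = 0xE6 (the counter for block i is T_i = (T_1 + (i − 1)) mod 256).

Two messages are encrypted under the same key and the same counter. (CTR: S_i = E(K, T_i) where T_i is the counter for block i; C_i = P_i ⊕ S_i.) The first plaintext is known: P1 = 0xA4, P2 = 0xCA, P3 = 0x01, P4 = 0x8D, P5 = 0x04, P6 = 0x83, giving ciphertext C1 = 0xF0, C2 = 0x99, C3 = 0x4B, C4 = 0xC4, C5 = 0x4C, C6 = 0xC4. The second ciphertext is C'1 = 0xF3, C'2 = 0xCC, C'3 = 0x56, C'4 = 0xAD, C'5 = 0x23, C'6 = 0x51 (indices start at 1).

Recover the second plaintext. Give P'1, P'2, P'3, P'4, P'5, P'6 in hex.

In CTR with a reused counter, both messages share the same keystream S_i, so C_i ⊕ C'_i = P_i ⊕ P'_i and thus P'_i = P_i ⊕ C_i ⊕ C'_i.
P'1: 0xA4 ⊕ 0xF0 ⊕ 0xF3 = 0xA7.
P'2: 0xCA ⊕ 0x99 ⊕ 0xCC = 0x9F.
P'3: 0x01 ⊕ 0x4B ⊕ 0x56 = 0x1C.
P'4: 0x8D ⊕ 0xC4 ⊕ 0xAD = 0xE4.
P'5: 0x04 ⊕ 0x4C ⊕ 0x23 = 0x6B.
P'6: 0x83 ⊕ 0xC4 ⊕ 0x51 = 0x16.

P'1 = 0xA7, P'2 = 0x9F, P'3 = 0x1C, P'4 = 0xE4, P'5 = 0x6B, P'6 = 0x16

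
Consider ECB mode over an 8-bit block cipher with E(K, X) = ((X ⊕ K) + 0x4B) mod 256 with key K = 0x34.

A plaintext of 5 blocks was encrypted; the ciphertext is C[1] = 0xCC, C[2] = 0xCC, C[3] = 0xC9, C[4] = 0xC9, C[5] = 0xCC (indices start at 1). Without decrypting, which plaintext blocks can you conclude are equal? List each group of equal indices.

P[1] = P[2] = P[5]; P[3] = P[4]

ECB encrypts each block independently with the same key, so equal ciphertext blocks imply equal plaintext blocks.
C[1] = C[2] = C[5] = 0xCC, so P[1] = P[2] = P[5].
C[3] = C[4] = 0xC9, so P[3] = P[4].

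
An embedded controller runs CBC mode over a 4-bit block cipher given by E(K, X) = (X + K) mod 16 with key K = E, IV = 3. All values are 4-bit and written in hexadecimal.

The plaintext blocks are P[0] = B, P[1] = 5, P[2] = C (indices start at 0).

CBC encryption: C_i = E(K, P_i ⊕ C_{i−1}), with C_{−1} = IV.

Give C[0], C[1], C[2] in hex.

C[0]: P[0] ⊕ 3 = 8; E(K, 8) = 6.
C[1]: P[1] ⊕ 6 = 3; E(K, 3) = 1.
C[2]: P[2] ⊕ 1 = D; E(K, D) = B.

C[0] = 6, C[1] = 1, C[2] = B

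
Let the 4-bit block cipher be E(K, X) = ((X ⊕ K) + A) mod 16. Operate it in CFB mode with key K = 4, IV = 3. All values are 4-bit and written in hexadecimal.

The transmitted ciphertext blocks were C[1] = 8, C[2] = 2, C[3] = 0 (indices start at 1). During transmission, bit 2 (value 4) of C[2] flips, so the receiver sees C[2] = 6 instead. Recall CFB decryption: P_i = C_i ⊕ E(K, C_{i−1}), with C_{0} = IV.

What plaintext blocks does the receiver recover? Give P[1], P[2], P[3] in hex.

P[1] = 9, P[2] = 0, P[3] = C

Only C[2] changed, to 6. In CFB, a change in C_i flips the same bit in P_i and garbles P_{i+1}. Decrypting the received ciphertext:
P[1]: E(K, 3) = 1; 8 ⊕ 1 = 9.
P[2]: E(K, 8) = 6; 6 ⊕ 6 = 0.
P[3]: E(K, 6) = C; 0 ⊕ C = C.
Blocks that differ from the original plaintext: P[2], P[3].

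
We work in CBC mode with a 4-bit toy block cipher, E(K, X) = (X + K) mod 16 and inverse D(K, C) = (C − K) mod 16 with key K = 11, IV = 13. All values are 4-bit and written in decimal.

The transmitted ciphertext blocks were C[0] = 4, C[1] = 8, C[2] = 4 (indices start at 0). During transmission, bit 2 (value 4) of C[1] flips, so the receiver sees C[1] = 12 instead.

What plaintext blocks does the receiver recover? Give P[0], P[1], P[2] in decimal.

CBC decryption: P_i = D(K, C_i) ⊕ C_{i−1}, with C_{−1} = IV.
Only C[1] changed, to 12. In CBC, a change in C_i garbles P_i and flips the same bit in P_{i+1}. Decrypting the received ciphertext:
P[0]: D(K, 4) = 9; 9 ⊕ 13 = 4.
P[1]: D(K, 12) = 1; 1 ⊕ 4 = 5.
P[2]: D(K, 4) = 9; 9 ⊕ 12 = 5.
Blocks that differ from the original plaintext: P[1], P[2].

P[0] = 4, P[1] = 5, P[2] = 5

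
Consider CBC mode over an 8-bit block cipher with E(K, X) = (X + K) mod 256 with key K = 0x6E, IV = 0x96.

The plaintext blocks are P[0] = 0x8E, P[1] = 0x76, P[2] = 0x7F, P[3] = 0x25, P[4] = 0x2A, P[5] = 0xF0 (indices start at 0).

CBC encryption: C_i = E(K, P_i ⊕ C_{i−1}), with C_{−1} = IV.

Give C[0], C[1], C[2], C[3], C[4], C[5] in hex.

C[0]: P[0] ⊕ 0x96 = 0x18; E(K, 0x18) = 0x86.
C[1]: P[1] ⊕ 0x86 = 0xF0; E(K, 0xF0) = 0x5E.
C[2]: P[2] ⊕ 0x5E = 0x21; E(K, 0x21) = 0x8F.
C[3]: P[3] ⊕ 0x8F = 0xAA; E(K, 0xAA) = 0x18.
C[4]: P[4] ⊕ 0x18 = 0x32; E(K, 0x32) = 0xA0.
C[5]: P[5] ⊕ 0xA0 = 0x50; E(K, 0x50) = 0xBE.

C[0] = 0x86, C[1] = 0x5E, C[2] = 0x8F, C[3] = 0x18, C[4] = 0xA0, C[5] = 0xBE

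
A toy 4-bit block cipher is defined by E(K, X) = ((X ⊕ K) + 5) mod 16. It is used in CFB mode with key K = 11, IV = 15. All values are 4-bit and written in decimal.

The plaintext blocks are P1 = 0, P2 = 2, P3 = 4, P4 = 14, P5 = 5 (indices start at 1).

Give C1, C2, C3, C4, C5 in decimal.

CFB encryption: C_i = P_i ⊕ E(K, C_{i−1}), with C_{0} = IV.
C1: E(K, 15) = 9; 0 ⊕ 9 = 9.
C2: E(K, 9) = 7; 2 ⊕ 7 = 5.
C3: E(K, 5) = 3; 4 ⊕ 3 = 7.
C4: E(K, 7) = 1; 14 ⊕ 1 = 15.
C5: E(K, 15) = 9; 5 ⊕ 9 = 12.

C1 = 9, C2 = 5, C3 = 7, C4 = 15, C5 = 12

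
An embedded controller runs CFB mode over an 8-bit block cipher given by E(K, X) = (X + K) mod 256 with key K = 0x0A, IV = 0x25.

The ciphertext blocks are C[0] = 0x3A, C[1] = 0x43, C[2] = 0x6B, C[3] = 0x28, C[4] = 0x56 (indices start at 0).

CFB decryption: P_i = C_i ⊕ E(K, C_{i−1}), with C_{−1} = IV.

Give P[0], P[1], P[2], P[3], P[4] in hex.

P[0] = 0x15, P[1] = 0x07, P[2] = 0x26, P[3] = 0x5D, P[4] = 0x64

P[0]: E(K, 0x25) = 0x2F; 0x3A ⊕ 0x2F = 0x15.
P[1]: E(K, 0x3A) = 0x44; 0x43 ⊕ 0x44 = 0x07.
P[2]: E(K, 0x43) = 0x4D; 0x6B ⊕ 0x4D = 0x26.
P[3]: E(K, 0x6B) = 0x75; 0x28 ⊕ 0x75 = 0x5D.
P[4]: E(K, 0x28) = 0x32; 0x56 ⊕ 0x32 = 0x64.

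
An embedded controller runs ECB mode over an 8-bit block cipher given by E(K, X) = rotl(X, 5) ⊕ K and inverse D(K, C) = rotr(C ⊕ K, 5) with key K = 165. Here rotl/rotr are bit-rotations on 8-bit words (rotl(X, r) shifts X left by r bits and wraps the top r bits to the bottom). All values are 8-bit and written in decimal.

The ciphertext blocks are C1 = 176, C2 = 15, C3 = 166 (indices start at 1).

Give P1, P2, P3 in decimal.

P1 = 168, P2 = 85, P3 = 24

ECB decryption: P_i = D(K, C_i).
P1: D(K, 176) = 168.
P2: D(K, 15) = 85.
P3: D(K, 166) = 24.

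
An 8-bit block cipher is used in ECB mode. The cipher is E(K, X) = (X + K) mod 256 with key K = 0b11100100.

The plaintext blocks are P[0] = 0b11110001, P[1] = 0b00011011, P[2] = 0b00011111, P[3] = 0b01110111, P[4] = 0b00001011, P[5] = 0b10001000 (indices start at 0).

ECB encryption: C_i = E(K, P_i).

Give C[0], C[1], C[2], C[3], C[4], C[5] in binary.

C[0] = 0b11010101, C[1] = 0b11111111, C[2] = 0b00000011, C[3] = 0b01011011, C[4] = 0b11101111, C[5] = 0b01101100

C[0]: E(K, 0b11110001) = 0b11010101.
C[1]: E(K, 0b00011011) = 0b11111111.
C[2]: E(K, 0b00011111) = 0b00000011.
C[3]: E(K, 0b01110111) = 0b01011011.
C[4]: E(K, 0b00001011) = 0b11101111.
C[5]: E(K, 0b10001000) = 0b01101100.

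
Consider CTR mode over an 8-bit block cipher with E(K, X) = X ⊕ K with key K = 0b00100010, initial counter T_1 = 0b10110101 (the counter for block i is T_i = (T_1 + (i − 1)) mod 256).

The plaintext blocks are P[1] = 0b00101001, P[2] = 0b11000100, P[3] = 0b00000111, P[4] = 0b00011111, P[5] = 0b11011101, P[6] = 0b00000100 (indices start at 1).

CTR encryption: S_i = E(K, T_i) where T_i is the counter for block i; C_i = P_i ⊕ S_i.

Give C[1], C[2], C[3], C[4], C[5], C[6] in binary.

C[1] = 0b10111110, C[2] = 0b01010000, C[3] = 0b10010010, C[4] = 0b10000101, C[5] = 0b01000110, C[6] = 0b10011100

C[1]: T = 0b10110101, S = E(K, T) = 0b10010111; 0b00101001 ⊕ 0b10010111 = 0b10111110.
C[2]: T = 0b10110110, S = E(K, T) = 0b10010100; 0b11000100 ⊕ 0b10010100 = 0b01010000.
C[3]: T = 0b10110111, S = E(K, T) = 0b10010101; 0b00000111 ⊕ 0b10010101 = 0b10010010.
C[4]: T = 0b10111000, S = E(K, T) = 0b10011010; 0b00011111 ⊕ 0b10011010 = 0b10000101.
C[5]: T = 0b10111001, S = E(K, T) = 0b10011011; 0b11011101 ⊕ 0b10011011 = 0b01000110.
C[6]: T = 0b10111010, S = E(K, T) = 0b10011000; 0b00000100 ⊕ 0b10011000 = 0b10011100.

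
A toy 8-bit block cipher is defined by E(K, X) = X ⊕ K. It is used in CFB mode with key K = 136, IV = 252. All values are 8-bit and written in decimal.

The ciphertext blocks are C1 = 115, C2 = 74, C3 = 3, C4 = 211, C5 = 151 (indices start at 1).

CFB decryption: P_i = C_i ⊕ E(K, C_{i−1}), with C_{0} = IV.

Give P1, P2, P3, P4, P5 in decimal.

P1 = 7, P2 = 177, P3 = 193, P4 = 88, P5 = 204

P1: E(K, 252) = 116; 115 ⊕ 116 = 7.
P2: E(K, 115) = 251; 74 ⊕ 251 = 177.
P3: E(K, 74) = 194; 3 ⊕ 194 = 193.
P4: E(K, 3) = 139; 211 ⊕ 139 = 88.
P5: E(K, 211) = 91; 151 ⊕ 91 = 204.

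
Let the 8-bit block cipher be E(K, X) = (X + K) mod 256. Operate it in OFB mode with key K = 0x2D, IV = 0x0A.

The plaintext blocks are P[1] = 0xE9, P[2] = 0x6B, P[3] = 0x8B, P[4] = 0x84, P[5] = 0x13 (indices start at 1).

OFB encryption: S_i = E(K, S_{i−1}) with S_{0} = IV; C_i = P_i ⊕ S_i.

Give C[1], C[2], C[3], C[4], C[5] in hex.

C[1]: S = E(K, 0x0A) = 0x37; 0xE9 ⊕ 0x37 = 0xDE.
C[2]: S = E(K, 0x37) = 0x64; 0x6B ⊕ 0x64 = 0x0F.
C[3]: S = E(K, 0x64) = 0x91; 0x8B ⊕ 0x91 = 0x1A.
C[4]: S = E(K, 0x91) = 0xBE; 0x84 ⊕ 0xBE = 0x3A.
C[5]: S = E(K, 0xBE) = 0xEB; 0x13 ⊕ 0xEB = 0xF8.

C[1] = 0xDE, C[2] = 0x0F, C[3] = 0x1A, C[4] = 0x3A, C[5] = 0xF8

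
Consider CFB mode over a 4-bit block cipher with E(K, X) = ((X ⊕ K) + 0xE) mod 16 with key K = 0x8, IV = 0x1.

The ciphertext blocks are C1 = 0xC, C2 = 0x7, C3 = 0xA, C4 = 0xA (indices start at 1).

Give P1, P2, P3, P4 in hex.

P1 = 0xB, P2 = 0x5, P3 = 0x7, P4 = 0xA

CFB decryption: P_i = C_i ⊕ E(K, C_{i−1}), with C_{0} = IV.
P1: E(K, 0x1) = 0x7; 0xC ⊕ 0x7 = 0xB.
P2: E(K, 0xC) = 0x2; 0x7 ⊕ 0x2 = 0x5.
P3: E(K, 0x7) = 0xD; 0xA ⊕ 0xD = 0x7.
P4: E(K, 0xA) = 0x0; 0xA ⊕ 0x0 = 0xA.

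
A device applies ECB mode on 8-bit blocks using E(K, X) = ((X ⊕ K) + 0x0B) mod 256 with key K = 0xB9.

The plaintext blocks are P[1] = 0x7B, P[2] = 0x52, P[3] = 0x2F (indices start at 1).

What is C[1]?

C[1] = 0xCD

ECB encryption: C_i = E(K, P_i).
C[1]: E(K, 0x7B) = 0xCD.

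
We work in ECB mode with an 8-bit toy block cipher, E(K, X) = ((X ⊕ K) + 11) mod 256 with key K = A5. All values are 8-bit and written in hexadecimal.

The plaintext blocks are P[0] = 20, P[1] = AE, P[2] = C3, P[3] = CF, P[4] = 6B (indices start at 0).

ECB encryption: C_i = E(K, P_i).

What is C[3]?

C[3] = 7B

C[3]: E(K, CF) = 7B.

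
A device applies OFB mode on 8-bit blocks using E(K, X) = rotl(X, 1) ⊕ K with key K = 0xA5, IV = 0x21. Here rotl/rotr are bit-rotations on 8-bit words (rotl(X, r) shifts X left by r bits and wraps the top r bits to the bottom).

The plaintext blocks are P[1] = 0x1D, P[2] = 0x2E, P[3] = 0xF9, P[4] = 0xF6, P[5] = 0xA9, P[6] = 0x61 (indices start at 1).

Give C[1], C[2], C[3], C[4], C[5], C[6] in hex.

C[1] = 0xFA, C[2] = 0x44, C[3] = 0x88, C[4] = 0xB1, C[5] = 0x82, C[6] = 0x92

OFB encryption: S_i = E(K, S_{i−1}) with S_{0} = IV; C_i = P_i ⊕ S_i.
C[1]: S = E(K, 0x21) = 0xE7; 0x1D ⊕ 0xE7 = 0xFA.
C[2]: S = E(K, 0xE7) = 0x6A; 0x2E ⊕ 0x6A = 0x44.
C[3]: S = E(K, 0x6A) = 0x71; 0xF9 ⊕ 0x71 = 0x88.
C[4]: S = E(K, 0x71) = 0x47; 0xF6 ⊕ 0x47 = 0xB1.
C[5]: S = E(K, 0x47) = 0x2B; 0xA9 ⊕ 0x2B = 0x82.
C[6]: S = E(K, 0x2B) = 0xF3; 0x61 ⊕ 0xF3 = 0x92.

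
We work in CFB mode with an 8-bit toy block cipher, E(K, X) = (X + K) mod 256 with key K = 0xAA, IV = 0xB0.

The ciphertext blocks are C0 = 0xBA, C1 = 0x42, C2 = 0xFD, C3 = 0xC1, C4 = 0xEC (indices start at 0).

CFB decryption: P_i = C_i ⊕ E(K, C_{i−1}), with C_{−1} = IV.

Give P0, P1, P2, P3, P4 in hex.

P0 = 0xE0, P1 = 0x26, P2 = 0x11, P3 = 0x66, P4 = 0x87

P0: E(K, 0xB0) = 0x5A; 0xBA ⊕ 0x5A = 0xE0.
P1: E(K, 0xBA) = 0x64; 0x42 ⊕ 0x64 = 0x26.
P2: E(K, 0x42) = 0xEC; 0xFD ⊕ 0xEC = 0x11.
P3: E(K, 0xFD) = 0xA7; 0xC1 ⊕ 0xA7 = 0x66.
P4: E(K, 0xC1) = 0x6B; 0xEC ⊕ 0x6B = 0x87.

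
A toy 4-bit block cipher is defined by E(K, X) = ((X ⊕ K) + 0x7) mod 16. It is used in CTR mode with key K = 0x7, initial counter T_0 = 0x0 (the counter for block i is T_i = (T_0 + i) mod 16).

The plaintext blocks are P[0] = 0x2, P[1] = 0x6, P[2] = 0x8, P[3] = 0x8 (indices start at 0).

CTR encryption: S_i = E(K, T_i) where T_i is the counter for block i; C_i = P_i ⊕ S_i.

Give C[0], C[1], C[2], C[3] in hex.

C[0]: T = 0x0, S = E(K, T) = 0xE; 0x2 ⊕ 0xE = 0xC.
C[1]: T = 0x1, S = E(K, T) = 0xD; 0x6 ⊕ 0xD = 0xB.
C[2]: T = 0x2, S = E(K, T) = 0xC; 0x8 ⊕ 0xC = 0x4.
C[3]: T = 0x3, S = E(K, T) = 0xB; 0x8 ⊕ 0xB = 0x3.

C[0] = 0xC, C[1] = 0xB, C[2] = 0x4, C[3] = 0x3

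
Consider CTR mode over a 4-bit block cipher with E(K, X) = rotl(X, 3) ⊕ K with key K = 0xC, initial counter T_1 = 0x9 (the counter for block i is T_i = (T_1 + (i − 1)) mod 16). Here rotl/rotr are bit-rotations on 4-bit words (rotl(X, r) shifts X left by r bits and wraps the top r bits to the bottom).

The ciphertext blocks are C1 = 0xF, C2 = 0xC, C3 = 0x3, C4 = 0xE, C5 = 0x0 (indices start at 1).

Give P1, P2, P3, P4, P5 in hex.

P1 = 0xF, P2 = 0x5, P3 = 0x2, P4 = 0x4, P5 = 0x2

CTR decryption: S_i = E(K, T_i) where T_i is the counter for block i; P_i = C_i ⊕ S_i.
P1: T = 0x9, S = E(K, T) = 0x0; 0xF ⊕ 0x0 = 0xF.
P2: T = 0xA, S = E(K, T) = 0x9; 0xC ⊕ 0x9 = 0x5.
P3: T = 0xB, S = E(K, T) = 0x1; 0x3 ⊕ 0x1 = 0x2.
P4: T = 0xC, S = E(K, T) = 0xA; 0xE ⊕ 0xA = 0x4.
P5: T = 0xD, S = E(K, T) = 0x2; 0x0 ⊕ 0x2 = 0x2.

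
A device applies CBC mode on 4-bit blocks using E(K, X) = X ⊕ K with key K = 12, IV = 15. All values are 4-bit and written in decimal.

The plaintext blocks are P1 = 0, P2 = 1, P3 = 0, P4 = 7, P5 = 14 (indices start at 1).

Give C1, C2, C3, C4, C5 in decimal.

C1 = 3, C2 = 14, C3 = 2, C4 = 9, C5 = 11

CBC encryption: C_i = E(K, P_i ⊕ C_{i−1}), with C_{0} = IV.
C1: P1 ⊕ 15 = 15; E(K, 15) = 3.
C2: P2 ⊕ 3 = 2; E(K, 2) = 14.
C3: P3 ⊕ 14 = 14; E(K, 14) = 2.
C4: P4 ⊕ 2 = 5; E(K, 5) = 9.
C5: P5 ⊕ 9 = 7; E(K, 7) = 11.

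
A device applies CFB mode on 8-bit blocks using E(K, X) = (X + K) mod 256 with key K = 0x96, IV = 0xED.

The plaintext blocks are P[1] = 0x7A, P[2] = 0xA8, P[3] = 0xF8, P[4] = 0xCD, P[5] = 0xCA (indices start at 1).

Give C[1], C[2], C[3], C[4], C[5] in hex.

C[1] = 0xF9, C[2] = 0x27, C[3] = 0x45, C[4] = 0x16, C[5] = 0x66

CFB encryption: C_i = P_i ⊕ E(K, C_{i−1}), with C_{0} = IV.
C[1]: E(K, 0xED) = 0x83; 0x7A ⊕ 0x83 = 0xF9.
C[2]: E(K, 0xF9) = 0x8F; 0xA8 ⊕ 0x8F = 0x27.
C[3]: E(K, 0x27) = 0xBD; 0xF8 ⊕ 0xBD = 0x45.
C[4]: E(K, 0x45) = 0xDB; 0xCD ⊕ 0xDB = 0x16.
C[5]: E(K, 0x16) = 0xAC; 0xCA ⊕ 0xAC = 0x66.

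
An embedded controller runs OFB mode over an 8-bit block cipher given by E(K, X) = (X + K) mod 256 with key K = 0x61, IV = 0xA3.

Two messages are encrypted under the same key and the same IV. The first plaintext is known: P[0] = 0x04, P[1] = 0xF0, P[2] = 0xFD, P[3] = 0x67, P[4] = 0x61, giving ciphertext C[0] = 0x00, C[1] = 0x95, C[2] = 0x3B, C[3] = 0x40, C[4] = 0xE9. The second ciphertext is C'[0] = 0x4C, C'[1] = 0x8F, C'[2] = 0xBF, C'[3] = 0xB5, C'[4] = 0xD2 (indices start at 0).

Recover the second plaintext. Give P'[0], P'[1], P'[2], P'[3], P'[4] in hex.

In OFB with a reused IV, both messages share the same keystream S_i, so C_i ⊕ C'_i = P_i ⊕ P'_i and thus P'_i = P_i ⊕ C_i ⊕ C'_i.
P'[0]: 0x04 ⊕ 0x00 ⊕ 0x4C = 0x48.
P'[1]: 0xF0 ⊕ 0x95 ⊕ 0x8F = 0xEA.
P'[2]: 0xFD ⊕ 0x3B ⊕ 0xBF = 0x79.
P'[3]: 0x67 ⊕ 0x40 ⊕ 0xB5 = 0x92.
P'[4]: 0x61 ⊕ 0xE9 ⊕ 0xD2 = 0x5A.

P'[0] = 0x48, P'[1] = 0xEA, P'[2] = 0x79, P'[3] = 0x92, P'[4] = 0x5A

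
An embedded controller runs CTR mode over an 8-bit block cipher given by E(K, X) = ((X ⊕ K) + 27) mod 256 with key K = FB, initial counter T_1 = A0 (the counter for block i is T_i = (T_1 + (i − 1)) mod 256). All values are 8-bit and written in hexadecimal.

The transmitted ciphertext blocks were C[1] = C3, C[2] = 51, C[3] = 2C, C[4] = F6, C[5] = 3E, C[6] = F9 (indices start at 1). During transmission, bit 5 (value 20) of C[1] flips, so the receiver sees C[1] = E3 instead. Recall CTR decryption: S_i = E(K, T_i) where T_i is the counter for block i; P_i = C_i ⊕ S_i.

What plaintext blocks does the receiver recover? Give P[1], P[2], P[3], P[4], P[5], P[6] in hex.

P[1] = 61, P[2] = D0, P[3] = AC, P[4] = 89, P[5] = B8, P[6] = 7C

Only C[1] changed, to E3. In CTR, a change in C_i flips the same bit in P_i only; the keystream is unaffected. Decrypting the received ciphertext:
P[1]: T = A0, S = E(K, T) = 82; E3 ⊕ 82 = 61.
P[2]: T = A1, S = E(K, T) = 81; 51 ⊕ 81 = D0.
P[3]: T = A2, S = E(K, T) = 80; 2C ⊕ 80 = AC.
P[4]: T = A3, S = E(K, T) = 7F; F6 ⊕ 7F = 89.
P[5]: T = A4, S = E(K, T) = 86; 3E ⊕ 86 = B8.
P[6]: T = A5, S = E(K, T) = 85; F9 ⊕ 85 = 7C.
Blocks that differ from the original plaintext: P[1].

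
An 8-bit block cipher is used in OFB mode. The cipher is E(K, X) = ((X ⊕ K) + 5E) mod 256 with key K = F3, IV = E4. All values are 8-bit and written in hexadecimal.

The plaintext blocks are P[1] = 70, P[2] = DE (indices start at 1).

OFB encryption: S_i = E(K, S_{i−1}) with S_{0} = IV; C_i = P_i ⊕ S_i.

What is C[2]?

C[2] = 3A

C[1]: S = E(K, E4) = 75; 70 ⊕ 75 = 05.
C[2]: S = E(K, 75) = E4; DE ⊕ E4 = 3A.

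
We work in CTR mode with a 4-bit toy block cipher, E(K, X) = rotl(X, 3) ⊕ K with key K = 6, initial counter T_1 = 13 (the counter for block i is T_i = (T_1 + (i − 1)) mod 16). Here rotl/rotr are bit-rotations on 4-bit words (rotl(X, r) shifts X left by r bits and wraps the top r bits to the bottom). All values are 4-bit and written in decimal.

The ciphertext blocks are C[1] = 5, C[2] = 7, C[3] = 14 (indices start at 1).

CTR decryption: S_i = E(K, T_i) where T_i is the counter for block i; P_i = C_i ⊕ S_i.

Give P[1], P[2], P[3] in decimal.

P[1] = 13, P[2] = 6, P[3] = 7

P[1]: T = 13, S = E(K, T) = 8; 5 ⊕ 8 = 13.
P[2]: T = 14, S = E(K, T) = 1; 7 ⊕ 1 = 6.
P[3]: T = 15, S = E(K, T) = 9; 14 ⊕ 9 = 7.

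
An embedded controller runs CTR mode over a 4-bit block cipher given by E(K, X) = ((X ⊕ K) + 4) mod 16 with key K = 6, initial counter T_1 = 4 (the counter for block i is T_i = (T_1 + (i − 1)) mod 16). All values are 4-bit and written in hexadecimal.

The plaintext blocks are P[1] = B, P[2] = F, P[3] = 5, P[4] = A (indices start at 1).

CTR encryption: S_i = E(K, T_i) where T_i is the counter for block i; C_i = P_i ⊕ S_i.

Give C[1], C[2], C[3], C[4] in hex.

C[1]: T = 4, S = E(K, T) = 6; B ⊕ 6 = D.
C[2]: T = 5, S = E(K, T) = 7; F ⊕ 7 = 8.
C[3]: T = 6, S = E(K, T) = 4; 5 ⊕ 4 = 1.
C[4]: T = 7, S = E(K, T) = 5; A ⊕ 5 = F.

C[1] = D, C[2] = 8, C[3] = 1, C[4] = F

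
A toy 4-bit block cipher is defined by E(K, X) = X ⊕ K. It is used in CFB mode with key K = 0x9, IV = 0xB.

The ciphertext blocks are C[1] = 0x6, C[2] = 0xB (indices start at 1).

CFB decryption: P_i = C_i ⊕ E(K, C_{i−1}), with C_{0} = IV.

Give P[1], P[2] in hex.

P[1] = 0x4, P[2] = 0x4

P[1]: E(K, 0xB) = 0x2; 0x6 ⊕ 0x2 = 0x4.
P[2]: E(K, 0x6) = 0xF; 0xB ⊕ 0xF = 0x4.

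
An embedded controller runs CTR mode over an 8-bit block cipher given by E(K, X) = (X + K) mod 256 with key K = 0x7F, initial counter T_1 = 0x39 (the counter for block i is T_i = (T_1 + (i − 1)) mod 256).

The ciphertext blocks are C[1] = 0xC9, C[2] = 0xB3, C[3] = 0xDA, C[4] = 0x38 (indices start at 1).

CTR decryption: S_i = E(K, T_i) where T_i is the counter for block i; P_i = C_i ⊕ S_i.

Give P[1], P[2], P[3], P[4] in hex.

P[1]: T = 0x39, S = E(K, T) = 0xB8; 0xC9 ⊕ 0xB8 = 0x71.
P[2]: T = 0x3A, S = E(K, T) = 0xB9; 0xB3 ⊕ 0xB9 = 0x0A.
P[3]: T = 0x3B, S = E(K, T) = 0xBA; 0xDA ⊕ 0xBA = 0x60.
P[4]: T = 0x3C, S = E(K, T) = 0xBB; 0x38 ⊕ 0xBB = 0x83.

P[1] = 0x71, P[2] = 0x0A, P[3] = 0x60, P[4] = 0x83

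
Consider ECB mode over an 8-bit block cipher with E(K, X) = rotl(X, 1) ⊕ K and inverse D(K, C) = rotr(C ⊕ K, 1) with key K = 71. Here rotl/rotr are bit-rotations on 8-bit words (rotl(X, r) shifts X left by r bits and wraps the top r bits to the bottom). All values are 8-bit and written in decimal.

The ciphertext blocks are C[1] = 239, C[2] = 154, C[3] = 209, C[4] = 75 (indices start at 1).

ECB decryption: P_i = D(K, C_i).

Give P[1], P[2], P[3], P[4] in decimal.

P[1] = 84, P[2] = 238, P[3] = 75, P[4] = 6

P[1]: D(K, 239) = 84.
P[2]: D(K, 154) = 238.
P[3]: D(K, 209) = 75.
P[4]: D(K, 75) = 6.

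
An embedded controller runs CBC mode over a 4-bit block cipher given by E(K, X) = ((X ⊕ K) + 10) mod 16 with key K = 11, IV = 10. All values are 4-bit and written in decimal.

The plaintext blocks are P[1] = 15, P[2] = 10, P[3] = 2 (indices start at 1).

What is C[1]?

CBC encryption: C_i = E(K, P_i ⊕ C_{i−1}), with C_{0} = IV.
C[1]: P[1] ⊕ 10 = 5; E(K, 5) = 8.

C[1] = 8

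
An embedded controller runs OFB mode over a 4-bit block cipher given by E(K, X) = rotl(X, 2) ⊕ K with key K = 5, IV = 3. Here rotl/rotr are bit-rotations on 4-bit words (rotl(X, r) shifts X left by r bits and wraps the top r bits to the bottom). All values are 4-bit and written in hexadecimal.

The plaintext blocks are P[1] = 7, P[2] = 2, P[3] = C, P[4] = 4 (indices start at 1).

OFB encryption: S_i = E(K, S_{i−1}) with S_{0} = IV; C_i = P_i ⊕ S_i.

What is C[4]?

C[4] = 7

C[1]: S = E(K, 3) = 9; 7 ⊕ 9 = E.
C[2]: S = E(K, 9) = 3; 2 ⊕ 3 = 1.
C[3]: S = E(K, 3) = 9; C ⊕ 9 = 5.
C[4]: S = E(K, 9) = 3; 4 ⊕ 3 = 7.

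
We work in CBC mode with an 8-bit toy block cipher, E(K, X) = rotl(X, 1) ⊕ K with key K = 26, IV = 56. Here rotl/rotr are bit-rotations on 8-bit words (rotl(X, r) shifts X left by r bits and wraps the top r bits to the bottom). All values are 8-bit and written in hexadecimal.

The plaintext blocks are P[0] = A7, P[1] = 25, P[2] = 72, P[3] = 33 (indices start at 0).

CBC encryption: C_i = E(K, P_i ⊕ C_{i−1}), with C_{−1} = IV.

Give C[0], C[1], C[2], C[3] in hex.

C[0] = C5, C[1] = E7, C[2] = 0D, C[3] = 5A

C[0]: P[0] ⊕ 56 = F1; E(K, F1) = C5.
C[1]: P[1] ⊕ C5 = E0; E(K, E0) = E7.
C[2]: P[2] ⊕ E7 = 95; E(K, 95) = 0D.
C[3]: P[3] ⊕ 0D = 3E; E(K, 3E) = 5A.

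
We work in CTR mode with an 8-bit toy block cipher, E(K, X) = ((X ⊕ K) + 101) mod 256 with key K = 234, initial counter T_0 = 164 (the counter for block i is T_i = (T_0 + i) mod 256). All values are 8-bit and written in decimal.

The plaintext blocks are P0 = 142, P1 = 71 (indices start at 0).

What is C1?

C1 = 243

CTR encryption: S_i = E(K, T_i) where T_i is the counter for block i; C_i = P_i ⊕ S_i.
C0: T = 164, S = E(K, T) = 179; 142 ⊕ 179 = 61.
C1: T = 165, S = E(K, T) = 180; 71 ⊕ 180 = 243.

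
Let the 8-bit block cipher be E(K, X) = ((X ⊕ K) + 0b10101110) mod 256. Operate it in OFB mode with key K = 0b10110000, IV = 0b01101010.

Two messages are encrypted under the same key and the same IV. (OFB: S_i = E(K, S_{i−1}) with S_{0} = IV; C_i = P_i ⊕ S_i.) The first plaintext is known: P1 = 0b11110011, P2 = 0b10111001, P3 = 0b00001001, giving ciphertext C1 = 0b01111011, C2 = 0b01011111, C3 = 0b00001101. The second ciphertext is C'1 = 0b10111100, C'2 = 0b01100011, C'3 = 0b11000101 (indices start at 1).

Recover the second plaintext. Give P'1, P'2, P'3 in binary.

In OFB with a reused IV, both messages share the same keystream S_i, so C_i ⊕ C'_i = P_i ⊕ P'_i and thus P'_i = P_i ⊕ C_i ⊕ C'_i.
P'1: 0b11110011 ⊕ 0b01111011 ⊕ 0b10111100 = 0b00110100.
P'2: 0b10111001 ⊕ 0b01011111 ⊕ 0b01100011 = 0b10000101.
P'3: 0b00001001 ⊕ 0b00001101 ⊕ 0b11000101 = 0b11000001.

P'1 = 0b00110100, P'2 = 0b10000101, P'3 = 0b11000001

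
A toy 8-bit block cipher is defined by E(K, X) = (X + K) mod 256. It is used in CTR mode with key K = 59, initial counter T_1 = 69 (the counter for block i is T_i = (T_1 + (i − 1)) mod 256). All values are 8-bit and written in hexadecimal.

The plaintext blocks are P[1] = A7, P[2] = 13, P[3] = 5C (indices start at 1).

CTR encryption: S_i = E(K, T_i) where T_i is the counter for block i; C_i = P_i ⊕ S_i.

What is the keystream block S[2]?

C3

C[1]: T = 69, S = E(K, T) = C2; A7 ⊕ C2 = 65.
C[2]: T = 6A, S = E(K, T) = C3; 13 ⊕ C3 = D0.
So S[2] = C3.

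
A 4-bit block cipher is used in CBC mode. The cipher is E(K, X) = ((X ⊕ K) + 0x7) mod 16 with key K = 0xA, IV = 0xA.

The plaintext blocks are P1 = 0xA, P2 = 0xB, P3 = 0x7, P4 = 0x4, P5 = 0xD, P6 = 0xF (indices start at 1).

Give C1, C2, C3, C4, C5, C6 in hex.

CBC encryption: C_i = E(K, P_i ⊕ C_{i−1}), with C_{0} = IV.
C1: P1 ⊕ 0xA = 0x0; E(K, 0x0) = 0x1.
C2: P2 ⊕ 0x1 = 0xA; E(K, 0xA) = 0x7.
C3: P3 ⊕ 0x7 = 0x0; E(K, 0x0) = 0x1.
C4: P4 ⊕ 0x1 = 0x5; E(K, 0x5) = 0x6.
C5: P5 ⊕ 0x6 = 0xB; E(K, 0xB) = 0x8.
C6: P6 ⊕ 0x8 = 0x7; E(K, 0x7) = 0x4.

C1 = 0x1, C2 = 0x7, C3 = 0x1, C4 = 0x6, C5 = 0x8, C6 = 0x4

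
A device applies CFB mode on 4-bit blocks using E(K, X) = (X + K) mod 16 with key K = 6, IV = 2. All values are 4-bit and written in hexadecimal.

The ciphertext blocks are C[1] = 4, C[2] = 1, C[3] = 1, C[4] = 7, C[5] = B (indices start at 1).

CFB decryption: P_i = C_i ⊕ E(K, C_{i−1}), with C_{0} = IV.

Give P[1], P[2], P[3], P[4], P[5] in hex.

P[1] = C, P[2] = B, P[3] = 6, P[4] = 0, P[5] = 6

P[1]: E(K, 2) = 8; 4 ⊕ 8 = C.
P[2]: E(K, 4) = A; 1 ⊕ A = B.
P[3]: E(K, 1) = 7; 1 ⊕ 7 = 6.
P[4]: E(K, 1) = 7; 7 ⊕ 7 = 0.
P[5]: E(K, 7) = D; B ⊕ D = 6.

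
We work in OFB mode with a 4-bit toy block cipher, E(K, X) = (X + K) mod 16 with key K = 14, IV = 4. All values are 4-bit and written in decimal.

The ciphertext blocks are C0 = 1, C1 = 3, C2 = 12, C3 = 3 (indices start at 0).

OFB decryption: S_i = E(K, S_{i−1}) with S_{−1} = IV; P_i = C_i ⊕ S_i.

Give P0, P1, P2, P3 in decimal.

P0 = 3, P1 = 3, P2 = 2, P3 = 15

P0: S = E(K, 4) = 2; 1 ⊕ 2 = 3.
P1: S = E(K, 2) = 0; 3 ⊕ 0 = 3.
P2: S = E(K, 0) = 14; 12 ⊕ 14 = 2.
P3: S = E(K, 14) = 12; 3 ⊕ 12 = 15.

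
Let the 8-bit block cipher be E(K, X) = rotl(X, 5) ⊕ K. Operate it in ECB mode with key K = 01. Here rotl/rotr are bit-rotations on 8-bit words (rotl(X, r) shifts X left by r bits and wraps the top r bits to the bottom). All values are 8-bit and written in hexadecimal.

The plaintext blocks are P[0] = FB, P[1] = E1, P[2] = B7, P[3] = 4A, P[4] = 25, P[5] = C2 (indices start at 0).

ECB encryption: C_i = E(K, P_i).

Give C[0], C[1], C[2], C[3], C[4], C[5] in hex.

C[0] = 7E, C[1] = 3D, C[2] = F7, C[3] = 48, C[4] = A5, C[5] = 59

C[0]: E(K, FB) = 7E.
C[1]: E(K, E1) = 3D.
C[2]: E(K, B7) = F7.
C[3]: E(K, 4A) = 48.
C[4]: E(K, 25) = A5.
C[5]: E(K, C2) = 59.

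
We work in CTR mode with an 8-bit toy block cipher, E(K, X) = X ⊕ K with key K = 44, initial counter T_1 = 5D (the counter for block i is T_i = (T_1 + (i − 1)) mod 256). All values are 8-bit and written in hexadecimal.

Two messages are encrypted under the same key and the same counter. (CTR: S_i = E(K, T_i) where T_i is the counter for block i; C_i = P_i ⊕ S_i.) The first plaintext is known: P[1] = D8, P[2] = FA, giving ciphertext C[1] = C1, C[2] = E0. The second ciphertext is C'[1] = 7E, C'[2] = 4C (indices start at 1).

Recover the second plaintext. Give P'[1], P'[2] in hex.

P'[1] = 67, P'[2] = 56

In CTR with a reused counter, both messages share the same keystream S_i, so C_i ⊕ C'_i = P_i ⊕ P'_i and thus P'_i = P_i ⊕ C_i ⊕ C'_i.
P'[1]: D8 ⊕ C1 ⊕ 7E = 67.
P'[2]: FA ⊕ E0 ⊕ 4C = 56.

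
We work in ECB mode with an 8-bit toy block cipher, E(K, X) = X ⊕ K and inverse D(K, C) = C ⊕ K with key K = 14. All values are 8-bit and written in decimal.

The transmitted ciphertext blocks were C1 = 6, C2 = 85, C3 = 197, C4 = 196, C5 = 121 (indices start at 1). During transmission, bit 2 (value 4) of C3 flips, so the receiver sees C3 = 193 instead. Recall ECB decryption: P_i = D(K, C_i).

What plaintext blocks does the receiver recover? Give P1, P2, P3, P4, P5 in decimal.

Only C3 changed, to 193. In ECB, a change in C_i affects only P_i. Decrypting the received ciphertext:
P1: D(K, 6) = 8.
P2: D(K, 85) = 91.
P3: D(K, 193) = 207.
P4: D(K, 196) = 202.
P5: D(K, 121) = 119.
Blocks that differ from the original plaintext: P3.

P1 = 8, P2 = 91, P3 = 207, P4 = 202, P5 = 119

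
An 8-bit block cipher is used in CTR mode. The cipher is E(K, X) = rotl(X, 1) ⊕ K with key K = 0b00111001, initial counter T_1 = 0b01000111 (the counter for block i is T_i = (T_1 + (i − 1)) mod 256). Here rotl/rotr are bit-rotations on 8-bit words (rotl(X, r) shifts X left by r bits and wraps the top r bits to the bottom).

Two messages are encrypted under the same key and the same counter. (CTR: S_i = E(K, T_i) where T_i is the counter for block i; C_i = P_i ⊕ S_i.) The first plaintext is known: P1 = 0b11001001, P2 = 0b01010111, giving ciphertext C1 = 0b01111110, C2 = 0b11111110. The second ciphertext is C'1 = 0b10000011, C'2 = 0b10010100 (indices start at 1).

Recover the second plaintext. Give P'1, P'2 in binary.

P'1 = 0b00110100, P'2 = 0b00111101

In CTR with a reused counter, both messages share the same keystream S_i, so C_i ⊕ C'_i = P_i ⊕ P'_i and thus P'_i = P_i ⊕ C_i ⊕ C'_i.
P'1: 0b11001001 ⊕ 0b01111110 ⊕ 0b10000011 = 0b00110100.
P'2: 0b01010111 ⊕ 0b11111110 ⊕ 0b10010100 = 0b00111101.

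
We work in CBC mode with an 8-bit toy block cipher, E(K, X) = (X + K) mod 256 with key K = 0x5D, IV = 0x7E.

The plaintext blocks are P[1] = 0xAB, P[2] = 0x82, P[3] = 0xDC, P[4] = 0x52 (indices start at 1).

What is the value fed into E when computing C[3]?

CBC encryption: C_i = E(K, P_i ⊕ C_{i−1}), with C_{0} = IV.
C[1]: P[1] ⊕ 0x7E = 0xD5; E(K, 0xD5) = 0x32.
C[2]: P[2] ⊕ 0x32 = 0xB0; E(K, 0xB0) = 0x0D.
C[3]: P[3] ⊕ 0x0D = 0xD1; E(K, 0xD1) = 0x2E.
So the input to E for block [3] is 0xD1.

0xD1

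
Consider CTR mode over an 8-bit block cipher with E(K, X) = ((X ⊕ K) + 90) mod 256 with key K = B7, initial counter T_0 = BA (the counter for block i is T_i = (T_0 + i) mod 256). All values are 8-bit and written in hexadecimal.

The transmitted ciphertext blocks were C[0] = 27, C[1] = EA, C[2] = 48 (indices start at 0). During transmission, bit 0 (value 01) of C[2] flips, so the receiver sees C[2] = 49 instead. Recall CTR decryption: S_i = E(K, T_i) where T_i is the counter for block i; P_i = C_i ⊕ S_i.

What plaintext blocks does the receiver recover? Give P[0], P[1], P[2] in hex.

P[0] = BA, P[1] = 76, P[2] = D2

Only C[2] changed, to 49. In CTR, a change in C_i flips the same bit in P_i only; the keystream is unaffected. Decrypting the received ciphertext:
P[0]: T = BA, S = E(K, T) = 9D; 27 ⊕ 9D = BA.
P[1]: T = BB, S = E(K, T) = 9C; EA ⊕ 9C = 76.
P[2]: T = BC, S = E(K, T) = 9B; 49 ⊕ 9B = D2.
Blocks that differ from the original plaintext: P[2].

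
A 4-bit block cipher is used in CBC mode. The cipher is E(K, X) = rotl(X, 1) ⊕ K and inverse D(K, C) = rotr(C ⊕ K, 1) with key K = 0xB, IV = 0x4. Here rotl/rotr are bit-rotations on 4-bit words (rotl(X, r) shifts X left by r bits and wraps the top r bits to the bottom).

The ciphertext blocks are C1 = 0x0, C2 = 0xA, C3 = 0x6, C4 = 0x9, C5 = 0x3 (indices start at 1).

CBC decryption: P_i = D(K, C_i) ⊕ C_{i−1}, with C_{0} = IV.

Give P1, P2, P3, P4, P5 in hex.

P1 = 0x9, P2 = 0x8, P3 = 0x4, P4 = 0x7, P5 = 0xD

P1: D(K, 0x0) = 0xD; 0xD ⊕ 0x4 = 0x9.
P2: D(K, 0xA) = 0x8; 0x8 ⊕ 0x0 = 0x8.
P3: D(K, 0x6) = 0xE; 0xE ⊕ 0xA = 0x4.
P4: D(K, 0x9) = 0x1; 0x1 ⊕ 0x6 = 0x7.
P5: D(K, 0x3) = 0x4; 0x4 ⊕ 0x9 = 0xD.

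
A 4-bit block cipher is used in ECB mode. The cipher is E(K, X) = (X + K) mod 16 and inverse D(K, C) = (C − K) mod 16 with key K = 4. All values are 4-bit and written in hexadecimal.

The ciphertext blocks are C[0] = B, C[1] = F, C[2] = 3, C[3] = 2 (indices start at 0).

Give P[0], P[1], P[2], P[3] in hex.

P[0] = 7, P[1] = B, P[2] = F, P[3] = E

ECB decryption: P_i = D(K, C_i).
P[0]: D(K, B) = 7.
P[1]: D(K, F) = B.
P[2]: D(K, 3) = F.
P[3]: D(K, 2) = E.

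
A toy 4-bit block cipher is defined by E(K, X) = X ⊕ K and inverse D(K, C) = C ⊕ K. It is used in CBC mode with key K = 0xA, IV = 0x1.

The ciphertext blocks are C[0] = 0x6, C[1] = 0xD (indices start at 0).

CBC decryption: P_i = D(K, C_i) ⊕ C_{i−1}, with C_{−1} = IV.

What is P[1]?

P[1] = 0x1

P[1]: D(K, 0xD) = 0x7; 0x7 ⊕ 0x6 = 0x1.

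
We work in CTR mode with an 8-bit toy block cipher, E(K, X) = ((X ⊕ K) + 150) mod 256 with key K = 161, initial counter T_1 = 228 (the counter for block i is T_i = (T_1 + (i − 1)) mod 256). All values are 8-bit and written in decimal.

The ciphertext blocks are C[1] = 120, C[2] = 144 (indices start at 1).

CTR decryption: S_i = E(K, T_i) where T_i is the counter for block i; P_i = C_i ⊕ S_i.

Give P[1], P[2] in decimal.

P[1]: T = 228, S = E(K, T) = 219; 120 ⊕ 219 = 163.
P[2]: T = 229, S = E(K, T) = 218; 144 ⊕ 218 = 74.

P[1] = 163, P[2] = 74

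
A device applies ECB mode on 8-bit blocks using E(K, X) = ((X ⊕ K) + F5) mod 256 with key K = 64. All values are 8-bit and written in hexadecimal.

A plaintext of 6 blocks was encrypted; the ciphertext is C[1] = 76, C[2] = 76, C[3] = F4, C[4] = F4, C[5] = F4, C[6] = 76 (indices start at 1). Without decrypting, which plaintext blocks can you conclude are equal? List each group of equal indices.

P[1] = P[2] = P[6]; P[3] = P[4] = P[5]

ECB encrypts each block independently with the same key, so equal ciphertext blocks imply equal plaintext blocks.
C[1] = C[2] = C[6] = 76, so P[1] = P[2] = P[6].
C[3] = C[4] = C[5] = F4, so P[3] = P[4] = P[5].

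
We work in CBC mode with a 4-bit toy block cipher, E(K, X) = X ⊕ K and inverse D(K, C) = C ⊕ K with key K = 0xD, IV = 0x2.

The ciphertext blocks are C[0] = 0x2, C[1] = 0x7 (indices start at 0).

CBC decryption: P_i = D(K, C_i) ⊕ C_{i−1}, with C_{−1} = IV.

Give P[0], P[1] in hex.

P[0] = 0xD, P[1] = 0x8

P[0]: D(K, 0x2) = 0xF; 0xF ⊕ 0x2 = 0xD.
P[1]: D(K, 0x7) = 0xA; 0xA ⊕ 0x2 = 0x8.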